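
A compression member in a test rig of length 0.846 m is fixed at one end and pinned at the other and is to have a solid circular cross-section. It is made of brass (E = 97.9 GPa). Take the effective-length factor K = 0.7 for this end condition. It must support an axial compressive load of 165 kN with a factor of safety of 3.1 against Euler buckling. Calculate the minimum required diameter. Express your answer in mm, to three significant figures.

Required P_cr = n·P = 3.1 × 165 = 511.5 kN
L_e = K·L = 0.7 × 0.846 = 0.5922 m
Required I = P_cr·L_e²/(π²E) = 5.115×10^5 × 0.5922² / (π² × 9.79×10^10) = 1.857×10^-7 m⁴
I_req = 1.857×10^5 mm⁴
Solid circle: I = πd⁴/64  ⇒  d = (64I/π)^(1/4) = (64×1.857×10^5/π)^(1/4) = 44.1 mm

d ≈ 44.1 mm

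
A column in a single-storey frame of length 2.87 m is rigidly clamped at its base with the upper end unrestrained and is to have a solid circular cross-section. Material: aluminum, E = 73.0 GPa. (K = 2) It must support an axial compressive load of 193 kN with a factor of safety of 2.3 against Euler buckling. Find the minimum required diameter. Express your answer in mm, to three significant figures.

d ≈ 143 mm

Required P_cr = n·P = 2.3 × 193 = 443.9 kN
L_e = K·L = 2 × 2.87 = 5.740 m
Required I = P_cr·L_e²/(π²E) = 4.439×10^5 × 5.740² / (π² × 7.30×10^10) = 2.030×10^-5 m⁴
I_req = 2.030×10^7 mm⁴
Solid circle: I = πd⁴/64  ⇒  d = (64I/π)^(1/4) = (64×2.030×10^7/π)^(1/4) = 143 mm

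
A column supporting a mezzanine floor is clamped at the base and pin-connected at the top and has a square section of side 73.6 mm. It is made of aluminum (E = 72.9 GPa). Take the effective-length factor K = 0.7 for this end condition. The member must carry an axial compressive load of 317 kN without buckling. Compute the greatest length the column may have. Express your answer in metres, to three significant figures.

L_max ≈ 3.37 m

I = a⁴/12 = 73.6⁴/12 = 2.445×10^6 mm⁴
I = 2.445×10^-6 m⁴
At the buckling limit P_cr = P = 3.170×10^5 N
From P_cr = π²EI/(K·L)²:  L = (1/K)·√(π²EI/P_cr) = (1/0.7)·√(π²×7.29×10^10×2.445×10^-6/3.170×10^5)
L = 3.37 m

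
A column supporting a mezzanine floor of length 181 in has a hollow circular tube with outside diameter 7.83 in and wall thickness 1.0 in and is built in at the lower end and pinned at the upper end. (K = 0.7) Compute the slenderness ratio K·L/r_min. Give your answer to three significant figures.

Inner diameter d_i = 7.83 − 2×1.0 = 5.830 in
I = π(d_o⁴ − d_i⁴)/64 = π(7.83⁴ − 5.830⁴)/64 = 127.8 in⁴
A = 21.46 in²;  r_min = √(I/A) = √(127.8/21.46) = 2.441 in
L_e = K·L = 0.7 × 181 = 126.7 in
λ = L_e / r_min = 126.70 / 2.441 = 51.9

λ ≈ 51.9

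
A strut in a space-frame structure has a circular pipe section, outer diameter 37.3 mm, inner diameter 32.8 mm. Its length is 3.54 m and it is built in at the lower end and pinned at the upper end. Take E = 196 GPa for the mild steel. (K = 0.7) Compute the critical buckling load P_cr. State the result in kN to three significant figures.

P_cr ≈ 12.0 kN

d_o = 37.3 mm, d_i = 32.8 mm
I = π(d_o⁴ − d_i⁴)/64 = π(37.3⁴ − 32.80⁴)/64 = 3.820×10^4 mm⁴
I = 3.820×10^4 mm⁴ = 3.820×10^-8 m⁴
Effective length L_e = K·L = 0.7 × 3.54 = 2.478 m
P_cr = π²EI / L_e² = π² × 196×10⁹ × 3.820×10^-8 / 2.478² = 1.203×10^4 N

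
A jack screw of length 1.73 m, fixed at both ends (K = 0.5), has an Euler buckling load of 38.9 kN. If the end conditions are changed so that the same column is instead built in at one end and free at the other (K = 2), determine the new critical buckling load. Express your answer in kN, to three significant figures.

P_cr ∝ 1/K², so P_cr,new = P_cr,old × (K_old/K_new)² = 38.9 × (0.5/2)²
= 38.9 × 0.06250 = 2.43 kN

P_cr ≈ 2.43 kN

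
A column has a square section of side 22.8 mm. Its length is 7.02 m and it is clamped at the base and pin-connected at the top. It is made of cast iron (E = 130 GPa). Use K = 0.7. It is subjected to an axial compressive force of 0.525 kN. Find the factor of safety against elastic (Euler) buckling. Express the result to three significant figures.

n ≈ 2.28

I = a⁴/12 = 22.8⁴/12 = 2.252×10^4 mm⁴
I = 2.252×10^4 mm⁴ = 2.252×10^-8 m⁴
Effective length L_e = K·L = 0.7 × 7.02 = 4.914 m
P_cr = π²EI / L_e² = π² × 130×10⁹ × 2.252×10^-8 / 4.914² = 1.197×10^3 N
Factor of safety n = P_cr / P = 1.1966 / 0.525 = 2.28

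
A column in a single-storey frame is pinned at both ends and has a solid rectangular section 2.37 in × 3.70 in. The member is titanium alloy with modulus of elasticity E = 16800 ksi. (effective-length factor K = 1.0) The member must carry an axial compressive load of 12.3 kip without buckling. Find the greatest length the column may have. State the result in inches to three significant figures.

L_max ≈ 235 in

Buckling occurs about the weak axis: I_min = h·b³/12 with b = 2.37 in (the shorter side).
I_min = 3.70×2.37³/12 = 4.105 in⁴
At the buckling limit P_cr = P = 1.230×10^4 lb
From P_cr = π²EI/(K·L)²:  L = (1/K)·√(π²EI/P_cr) = (1/1)·√(π²×1.68×10^7×4.105/1.230×10^4)
L = 235 in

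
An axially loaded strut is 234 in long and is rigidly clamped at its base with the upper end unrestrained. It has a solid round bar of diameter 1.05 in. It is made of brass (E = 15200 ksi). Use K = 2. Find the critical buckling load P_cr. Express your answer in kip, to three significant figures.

P_cr ≈ 0.0409 kip

I = πd⁴/64 = π×1.05⁴/64 = 5.967×10^-2 in⁴
Effective length L_e = K·L = 2 × 234 = 468.0 in
P_cr = π²EI / L_e² = π² × 15200×10³ × 5.967×10^-2 / 468.0² = 40.87 lb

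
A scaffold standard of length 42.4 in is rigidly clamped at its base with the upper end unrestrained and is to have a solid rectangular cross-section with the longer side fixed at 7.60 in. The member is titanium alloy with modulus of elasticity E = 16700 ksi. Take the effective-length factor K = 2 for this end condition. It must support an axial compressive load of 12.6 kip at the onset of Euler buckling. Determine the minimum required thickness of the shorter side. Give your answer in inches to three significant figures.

b ≈ 0.954 in

L_e = K·L = 2 × 42.4 = 84.80 in
Required I = P_cr·L_e²/(π²E) = 1.260×10^4 × 84.80² / (π² × 1.67×10^7) = 0.5497 in⁴
Rectangle, weak axis: I_min = h·b³/12 with h = 7.60 in fixed  ⇒  b = (12I/h)^(1/3) = 0.954 in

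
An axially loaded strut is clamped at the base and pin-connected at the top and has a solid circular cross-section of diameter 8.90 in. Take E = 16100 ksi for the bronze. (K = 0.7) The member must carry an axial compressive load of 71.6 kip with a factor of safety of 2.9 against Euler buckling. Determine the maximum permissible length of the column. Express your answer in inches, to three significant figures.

I = πd⁴/64 = π×8.90⁴/64 = 308.0 in⁴
Required critical load P_cr = n·P = 2.9 × 71.6 = 207.6 kip = 2.076×10^5 lb
From P_cr = π²EI/(K·L)²:  L = (1/K)·√(π²EI/P_cr) = (1/0.7)·√(π²×1.61×10^7×308.0/2.076×10^5)
L = 694 in

L_max ≈ 694 in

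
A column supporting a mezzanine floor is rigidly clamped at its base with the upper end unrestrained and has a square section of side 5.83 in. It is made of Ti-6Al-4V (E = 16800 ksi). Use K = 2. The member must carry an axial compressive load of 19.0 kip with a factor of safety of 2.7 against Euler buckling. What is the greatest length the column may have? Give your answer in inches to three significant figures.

L_max ≈ 279 in

I = a⁴/12 = 5.83⁴/12 = 96.27 in⁴
Required critical load P_cr = n·P = 2.7 × 19.0 = 51.30 kip = 5.130×10^4 lb
From P_cr = π²EI/(K·L)²:  L = (1/K)·√(π²EI/P_cr) = (1/2)·√(π²×1.68×10^7×96.27/5.130×10^4)
L = 279 in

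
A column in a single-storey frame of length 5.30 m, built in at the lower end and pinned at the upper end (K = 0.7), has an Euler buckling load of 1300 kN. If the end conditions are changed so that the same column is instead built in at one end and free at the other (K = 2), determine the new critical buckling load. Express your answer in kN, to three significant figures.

P_cr ≈ 159 kN

P_cr ∝ 1/K², so P_cr,new = P_cr,old × (K_old/K_new)² = 1300 × (0.7/2)²
= 1300 × 0.1225 = 159 kN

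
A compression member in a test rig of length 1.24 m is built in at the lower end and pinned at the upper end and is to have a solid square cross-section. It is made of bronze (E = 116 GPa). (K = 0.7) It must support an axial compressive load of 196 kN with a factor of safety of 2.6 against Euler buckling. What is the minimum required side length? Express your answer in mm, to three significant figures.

a ≈ 44.8 mm

Required P_cr = n·P = 2.6 × 196 = 509.6 kN
L_e = K·L = 0.7 × 1.24 = 0.8680 m
Required I = P_cr·L_e²/(π²E) = 5.096×10^5 × 0.8680² / (π² × 1.16×10^11) = 3.354×10^-7 m⁴
I_req = 3.354×10^5 mm⁴
Solid square: I = a⁴/12  ⇒  a = (12I)^(1/4) = (12×3.354×10^5)^(1/4) = 44.8 mm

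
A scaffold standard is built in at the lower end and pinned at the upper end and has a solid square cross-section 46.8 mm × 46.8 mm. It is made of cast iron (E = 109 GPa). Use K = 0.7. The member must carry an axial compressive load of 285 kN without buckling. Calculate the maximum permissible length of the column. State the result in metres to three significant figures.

I = a⁴/12 = 46.8⁴/12 = 3.998×10^5 mm⁴
I = 3.998×10^-7 m⁴
At the buckling limit P_cr = P = 2.850×10^5 N
From P_cr = π²EI/(K·L)²:  L = (1/K)·√(π²EI/P_cr) = (1/0.7)·√(π²×1.09×10^11×3.998×10^-7/2.850×10^5)
L = 1.75 m

L_max ≈ 1.75 m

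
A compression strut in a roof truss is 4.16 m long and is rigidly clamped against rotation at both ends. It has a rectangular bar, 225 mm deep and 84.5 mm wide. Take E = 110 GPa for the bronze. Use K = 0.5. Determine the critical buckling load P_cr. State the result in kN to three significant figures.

Buckling occurs about the weak axis: I_min = h·b³/12 with b = 84.5 mm (the shorter side).
I_min = 225×84.5³/12 = 1.131×10^7 mm⁴
I = 1.131×10^7 mm⁴ = 1.131×10^-5 m⁴
Effective length L_e = K·L = 0.5 × 4.16 = 2.080 m
P_cr = π²EI / L_e² = π² × 110×10⁹ × 1.131×10^-5 / 2.080² = 2.839×10^6 N

P_cr ≈ 2840 kN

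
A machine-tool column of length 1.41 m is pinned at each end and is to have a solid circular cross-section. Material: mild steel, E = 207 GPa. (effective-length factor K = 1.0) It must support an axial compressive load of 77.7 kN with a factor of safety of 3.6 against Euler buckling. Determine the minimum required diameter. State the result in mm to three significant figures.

d ≈ 48.5 mm

Required P_cr = n·P = 3.6 × 77.7 = 279.7 kN
L_e = K·L = 1 × 1.41 = 1.410 m
Required I = P_cr·L_e²/(π²E) = 2.797×10^5 × 1.410² / (π² × 2.07×10^11) = 2.722×10^-7 m⁴
I_req = 2.722×10^5 mm⁴
Solid circle: I = πd⁴/64  ⇒  d = (64I/π)^(1/4) = (64×2.722×10^5/π)^(1/4) = 48.5 mm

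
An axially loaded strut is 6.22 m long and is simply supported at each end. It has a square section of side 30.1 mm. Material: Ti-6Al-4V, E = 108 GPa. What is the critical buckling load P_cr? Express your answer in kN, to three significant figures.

I = a⁴/12 = 30.1⁴/12 = 6.840×10^4 mm⁴
I = 6.840×10^4 mm⁴ = 6.840×10^-8 m⁴
Effective length L_e = K·L = 1 × 6.22 = 6.220 m
P_cr = π²EI / L_e² = π² × 108×10⁹ × 6.840×10^-8 / 6.220² = 1.885×10^3 N

P_cr ≈ 1.88 kN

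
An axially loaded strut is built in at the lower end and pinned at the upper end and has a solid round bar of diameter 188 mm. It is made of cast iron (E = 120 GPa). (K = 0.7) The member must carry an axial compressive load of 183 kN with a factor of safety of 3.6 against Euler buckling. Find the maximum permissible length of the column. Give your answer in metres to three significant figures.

L_max ≈ 15.0 m

I = πd⁴/64 = π×188⁴/64 = 6.132×10^7 mm⁴
I = 6.132×10^-5 m⁴
Required critical load P_cr = n·P = 3.6 × 183 = 658.8 kN = 6.588×10^5 N
From P_cr = π²EI/(K·L)²:  L = (1/K)·√(π²EI/P_cr) = (1/0.7)·√(π²×1.20×10^11×6.132×10^-5/6.588×10^5)
L = 15.0 m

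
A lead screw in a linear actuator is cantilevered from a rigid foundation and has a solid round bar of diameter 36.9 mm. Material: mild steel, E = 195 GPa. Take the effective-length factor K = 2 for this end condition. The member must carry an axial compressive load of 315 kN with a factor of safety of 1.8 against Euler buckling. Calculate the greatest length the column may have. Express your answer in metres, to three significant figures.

L_max ≈ 0.278 m

I = πd⁴/64 = π×36.9⁴/64 = 9.101×10^4 mm⁴
I = 9.101×10^-8 m⁴
Required critical load P_cr = n·P = 1.8 × 315 = 567.0 kN = 5.670×10^5 N
From P_cr = π²EI/(K·L)²:  L = (1/K)·√(π²EI/P_cr) = (1/2)·√(π²×1.95×10^11×9.101×10^-8/5.670×10^5)
L = 0.278 m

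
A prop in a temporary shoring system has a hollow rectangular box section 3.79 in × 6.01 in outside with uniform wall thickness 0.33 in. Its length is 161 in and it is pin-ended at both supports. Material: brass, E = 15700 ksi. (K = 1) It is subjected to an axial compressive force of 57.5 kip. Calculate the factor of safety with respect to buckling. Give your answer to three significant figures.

Inner dimensions: h_i = 6.01 − 2×0.33 = 5.350 in, b_i = 3.79 − 2×0.33 = 3.130 in
Weak-axis I_min = (h_o·b_o³ − h_i·b_i³)/12 with b_o = 3.79, b_i = 3.130 in (shorter outer/inner sides).
I_min = (6.01×3.79³ − 5.350×3.130³)/12 = 13.59 in⁴
Effective length L_e = K·L = 1 × 161 = 161.0 in
P_cr = π²EI / L_e² = π² × 15700×10³ × 13.59 / 161.0² = 8.126×10^4 lb
Factor of safety n = P_cr / P = 81.264 / 57.5 = 1.41

n ≈ 1.41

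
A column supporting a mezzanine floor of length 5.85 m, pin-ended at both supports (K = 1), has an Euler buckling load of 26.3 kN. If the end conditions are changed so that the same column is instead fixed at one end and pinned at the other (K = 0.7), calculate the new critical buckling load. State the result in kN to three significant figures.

P_cr ∝ 1/K², so P_cr,new = P_cr,old × (K_old/K_new)² = 26.3 × (1/0.7)²
= 26.3 × 2.041 = 53.7 kN

P_cr ≈ 53.7 kN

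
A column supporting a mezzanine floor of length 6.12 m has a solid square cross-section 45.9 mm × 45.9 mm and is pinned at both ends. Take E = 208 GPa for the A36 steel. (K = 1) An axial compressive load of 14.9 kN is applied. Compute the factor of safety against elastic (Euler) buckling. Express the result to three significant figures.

I = a⁴/12 = 45.9⁴/12 = 3.699×10^5 mm⁴
I = 3.699×10^5 mm⁴ = 3.699×10^-7 m⁴
Effective length L_e = K·L = 1 × 6.12 = 6.120 m
P_cr = π²EI / L_e² = π² × 208×10⁹ × 3.699×10^-7 / 6.120² = 2.027×10^4 N
Factor of safety n = P_cr / P = 20.274 / 14.9 = 1.36

n ≈ 1.36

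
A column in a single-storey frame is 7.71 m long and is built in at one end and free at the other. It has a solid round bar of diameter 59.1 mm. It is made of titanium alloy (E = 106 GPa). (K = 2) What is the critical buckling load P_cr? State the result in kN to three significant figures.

P_cr ≈ 2.63 kN

I = πd⁴/64 = π×59.1⁴/64 = 5.989×10^5 mm⁴
I = 5.989×10^5 mm⁴ = 5.989×10^-7 m⁴
Effective length L_e = K·L = 2 × 7.71 = 15.42 m
P_cr = π²EI / L_e² = π² × 106×10⁹ × 5.989×10^-7 / 15.42² = 2.635×10^3 N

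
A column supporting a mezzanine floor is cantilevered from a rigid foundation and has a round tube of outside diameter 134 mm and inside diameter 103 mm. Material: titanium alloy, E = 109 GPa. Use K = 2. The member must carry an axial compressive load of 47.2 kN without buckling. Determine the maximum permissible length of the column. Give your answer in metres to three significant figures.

L_max ≈ 7.66 m

d_o = 134 mm, d_i = 103 mm
I = π(d_o⁴ − d_i⁴)/64 = π(134⁴ − 103.0⁴)/64 = 1.030×10^7 mm⁴
I = 1.030×10^-5 m⁴
At the buckling limit P_cr = P = 4.720×10^4 N
From P_cr = π²EI/(K·L)²:  L = (1/K)·√(π²EI/P_cr) = (1/2)·√(π²×1.09×10^11×1.030×10^-5/4.720×10^4)
L = 7.66 m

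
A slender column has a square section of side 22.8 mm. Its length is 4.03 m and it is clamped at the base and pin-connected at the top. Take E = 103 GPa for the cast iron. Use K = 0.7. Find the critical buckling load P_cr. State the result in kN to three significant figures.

I = a⁴/12 = 22.8⁴/12 = 2.252×10^4 mm⁴
I = 2.252×10^4 mm⁴ = 2.252×10^-8 m⁴
Effective length L_e = K·L = 0.7 × 4.03 = 2.821 m
P_cr = π²EI / L_e² = π² × 103×10⁹ × 2.252×10^-8 / 2.821² = 2.877×10^3 N

P_cr ≈ 2.88 kN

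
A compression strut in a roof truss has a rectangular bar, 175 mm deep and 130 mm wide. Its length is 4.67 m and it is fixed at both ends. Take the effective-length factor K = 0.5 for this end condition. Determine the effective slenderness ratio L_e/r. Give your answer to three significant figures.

Buckling occurs about the weak axis: I_min = h·b³/12 with b = 130 mm (the shorter side).
I_min = 175×130³/12 = 3.204×10^7 mm⁴
A = 2.275×10^4 mm²;  r_min = √(I/A) = √(3.204×10^7/2.275×10^4) = 37.53 mm
L_e = K·L = 0.5 × 4.67 m = 2.335 m = 2335.0 mm
λ = L_e / r_min = 2335.0 / 37.53 = 62.2

λ ≈ 62.2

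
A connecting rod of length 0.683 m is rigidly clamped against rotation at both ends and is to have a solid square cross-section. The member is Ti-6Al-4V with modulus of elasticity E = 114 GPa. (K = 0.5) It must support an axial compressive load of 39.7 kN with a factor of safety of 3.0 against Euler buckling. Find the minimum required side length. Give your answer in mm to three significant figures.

a ≈ 19.6 mm

Required P_cr = n·P = 3.0 × 39.7 = 119.1 kN
L_e = K·L = 0.5 × 0.683 = 0.3415 m
Required I = P_cr·L_e²/(π²E) = 1.191×10^5 × 0.3415² / (π² × 1.14×10^11) = 1.234×10^-8 m⁴
I_req = 1.234×10^4 mm⁴
Solid square: I = a⁴/12  ⇒  a = (12I)^(1/4) = (12×1.234×10^4)^(1/4) = 19.6 mm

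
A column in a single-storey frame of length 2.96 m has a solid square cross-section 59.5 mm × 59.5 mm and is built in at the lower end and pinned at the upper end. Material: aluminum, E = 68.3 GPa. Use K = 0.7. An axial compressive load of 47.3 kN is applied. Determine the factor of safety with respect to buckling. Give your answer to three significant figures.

I = a⁴/12 = 59.5⁴/12 = 1.044×10^6 mm⁴
I = 1.044×10^6 mm⁴ = 1.044×10^-6 m⁴
Effective length L_e = K·L = 0.7 × 2.96 = 2.072 m
P_cr = π²EI / L_e² = π² × 68.3×10⁹ × 1.044×10^-6 / 2.072² = 1.640×10^5 N
Factor of safety n = P_cr / P = 163.99 / 47.3 = 3.47

n ≈ 3.47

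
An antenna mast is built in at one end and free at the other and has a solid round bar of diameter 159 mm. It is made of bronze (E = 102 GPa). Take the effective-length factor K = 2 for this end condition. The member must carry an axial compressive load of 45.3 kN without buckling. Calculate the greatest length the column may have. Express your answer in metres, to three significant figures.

I = πd⁴/64 = π×159⁴/64 = 3.137×10^7 mm⁴
I = 3.137×10^-5 m⁴
At the buckling limit P_cr = P = 4.530×10^4 N
From P_cr = π²EI/(K·L)²:  L = (1/K)·√(π²EI/P_cr) = (1/2)·√(π²×1.02×10^11×3.137×10^-5/4.530×10^4)
L = 13.2 m

L_max ≈ 13.2 m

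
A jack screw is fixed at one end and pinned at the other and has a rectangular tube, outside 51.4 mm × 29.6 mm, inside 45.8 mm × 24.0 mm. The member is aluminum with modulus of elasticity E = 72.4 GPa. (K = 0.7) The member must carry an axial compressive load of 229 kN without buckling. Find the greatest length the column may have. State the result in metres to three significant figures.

L_max ≈ 0.609 m

Weak-axis I_min = (h_o·b_o³ − h_i·b_i³)/12 with b_o = 29.6, b_i = 24.00 mm (shorter outer/inner sides).
I_min = (51.4×29.6³ − 45.80×24.00³)/12 = 5.832×10^4 mm⁴
I = 5.832×10^-8 m⁴
At the buckling limit P_cr = P = 2.290×10^5 N
From P_cr = π²EI/(K·L)²:  L = (1/K)·√(π²EI/P_cr) = (1/0.7)·√(π²×7.24×10^10×5.832×10^-8/2.290×10^5)
L = 0.609 m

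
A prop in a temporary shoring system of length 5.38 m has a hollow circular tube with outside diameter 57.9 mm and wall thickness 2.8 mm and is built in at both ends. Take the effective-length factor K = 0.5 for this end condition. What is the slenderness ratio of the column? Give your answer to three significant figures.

Inner diameter d_i = 57.9 − 2×2.8 = 52.30 mm
I = π(d_o⁴ − d_i⁴)/64 = π(57.9⁴ − 52.30⁴)/64 = 1.844×10^5 mm⁴
A = 484.7 mm²;  r_min = √(I/A) = √(1.844×10^5/484.7) = 19.51 mm
L_e = K·L = 0.5 × 5.38 m = 2.690 m = 2690.0 mm
λ = L_e / r_min = 2690.0 / 19.51 = 138

λ ≈ 138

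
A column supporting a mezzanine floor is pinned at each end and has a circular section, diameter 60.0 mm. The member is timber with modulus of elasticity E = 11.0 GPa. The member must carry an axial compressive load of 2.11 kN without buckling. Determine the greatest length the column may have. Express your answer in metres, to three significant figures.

I = πd⁴/64 = π×60.0⁴/64 = 6.362×10^5 mm⁴
I = 6.362×10^-7 m⁴
At the buckling limit P_cr = P = 2.110×10^3 N
From P_cr = π²EI/(K·L)²:  L = (1/K)·√(π²EI/P_cr) = (1/1)·√(π²×1.10×10^10×6.362×10^-7/2.110×10^3)
L = 5.72 m

L_max ≈ 5.72 m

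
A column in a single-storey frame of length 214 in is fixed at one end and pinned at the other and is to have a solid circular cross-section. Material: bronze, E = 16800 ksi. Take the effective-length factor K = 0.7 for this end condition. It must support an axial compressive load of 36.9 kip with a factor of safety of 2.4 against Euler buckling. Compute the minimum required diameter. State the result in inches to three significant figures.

d ≈ 3.95 in

Required P_cr = n·P = 2.4 × 36.9 = 88.56 kip
L_e = K·L = 0.7 × 214 = 149.8 in
Required I = P_cr·L_e²/(π²E) = 8.856×10^4 × 149.8² / (π² × 1.68×10^7) = 11.99 in⁴
Solid circle: I = πd⁴/64  ⇒  d = (64I/π)^(1/4) = (64×11.99/π)^(1/4) = 3.95 in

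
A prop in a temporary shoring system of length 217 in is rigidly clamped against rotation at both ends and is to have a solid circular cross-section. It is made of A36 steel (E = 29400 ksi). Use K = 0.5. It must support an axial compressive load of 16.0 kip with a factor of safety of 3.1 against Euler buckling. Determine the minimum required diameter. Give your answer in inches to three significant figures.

d ≈ 2.53 in

Required P_cr = n·P = 3.1 × 16.0 = 49.60 kip
L_e = K·L = 0.5 × 217 = 108.5 in
Required I = P_cr·L_e²/(π²E) = 4.960×10^4 × 108.5² / (π² × 2.94×10^7) = 2.012 in⁴
Solid circle: I = πd⁴/64  ⇒  d = (64I/π)^(1/4) = (64×2.012/π)^(1/4) = 2.53 in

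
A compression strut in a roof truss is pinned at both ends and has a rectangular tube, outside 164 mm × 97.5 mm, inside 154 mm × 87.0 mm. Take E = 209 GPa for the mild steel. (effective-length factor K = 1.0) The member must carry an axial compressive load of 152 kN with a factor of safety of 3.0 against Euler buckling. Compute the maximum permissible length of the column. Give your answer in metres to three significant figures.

Weak-axis I_min = (h_o·b_o³ − h_i·b_i³)/12 with b_o = 97.5, b_i = 87.00 mm (shorter outer/inner sides).
I_min = (164×97.5³ − 154.0×87.00³)/12 = 4.216×10^6 mm⁴
I = 4.216×10^-6 m⁴
Required critical load P_cr = n·P = 3.0 × 152 = 456.0 kN = 4.560×10^5 N
From P_cr = π²EI/(K·L)²:  L = (1/K)·√(π²EI/P_cr) = (1/1)·√(π²×2.09×10^11×4.216×10^-6/4.560×10^5)
L = 4.37 m

L_max ≈ 4.37 m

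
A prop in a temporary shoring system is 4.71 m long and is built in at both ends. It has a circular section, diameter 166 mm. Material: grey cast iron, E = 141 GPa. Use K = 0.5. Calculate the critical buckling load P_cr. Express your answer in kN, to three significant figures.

P_cr ≈ 9350 kN

I = πd⁴/64 = π×166⁴/64 = 3.727×10^7 mm⁴
I = 3.727×10^7 mm⁴ = 3.727×10^-5 m⁴
Effective length L_e = K·L = 0.5 × 4.71 = 2.355 m
P_cr = π²EI / L_e² = π² × 141×10⁹ × 3.727×10^-5 / 2.355² = 9.353×10^6 N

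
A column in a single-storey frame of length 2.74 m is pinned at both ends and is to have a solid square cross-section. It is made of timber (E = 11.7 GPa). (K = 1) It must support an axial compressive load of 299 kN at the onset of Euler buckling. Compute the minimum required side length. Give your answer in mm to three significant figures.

L_e = K·L = 1 × 2.74 = 2.740 m
Required I = P_cr·L_e²/(π²E) = 2.990×10^5 × 2.740² / (π² × 1.17×10^10) = 1.944×10^-5 m⁴
I_req = 1.944×10^7 mm⁴
Solid square: I = a⁴/12  ⇒  a = (12I)^(1/4) = (12×1.944×10^7)^(1/4) = 124 mm

a ≈ 124 mm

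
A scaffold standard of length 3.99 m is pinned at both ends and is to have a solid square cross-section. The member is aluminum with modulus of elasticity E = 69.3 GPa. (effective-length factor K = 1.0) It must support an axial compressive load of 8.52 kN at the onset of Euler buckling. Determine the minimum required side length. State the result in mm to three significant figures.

L_e = K·L = 1 × 3.99 = 3.990 m
Required I = P_cr·L_e²/(π²E) = 8.520×10^3 × 3.990² / (π² × 6.93×10^10) = 1.983×10^-7 m⁴
I_req = 1.983×10^5 mm⁴
Solid square: I = a⁴/12  ⇒  a = (12I)^(1/4) = (12×1.983×10^5)^(1/4) = 39.3 mm

a ≈ 39.3 mm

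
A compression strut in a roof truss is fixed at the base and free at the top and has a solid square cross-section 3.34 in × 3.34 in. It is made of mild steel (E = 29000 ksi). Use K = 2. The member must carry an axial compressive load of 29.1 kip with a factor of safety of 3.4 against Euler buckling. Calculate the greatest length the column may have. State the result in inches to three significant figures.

L_max ≈ 86.6 in

I = a⁴/12 = 3.34⁴/12 = 10.37 in⁴
Required critical load P_cr = n·P = 3.4 × 29.1 = 98.94 kip = 9.894×10^4 lb
From P_cr = π²EI/(K·L)²:  L = (1/K)·√(π²EI/P_cr) = (1/2)·√(π²×2.90×10^7×10.37/9.894×10^4)
L = 86.6 in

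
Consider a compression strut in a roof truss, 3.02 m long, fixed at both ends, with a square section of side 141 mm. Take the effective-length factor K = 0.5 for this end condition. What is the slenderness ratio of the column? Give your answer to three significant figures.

For a square r = a/√12 = 141/√12 = 40.70 mm
L_e = K·L = 0.5 × 3.02 m = 1.510 m = 1510.0 mm
λ = L_e / r_min = 1510.0 / 40.70 = 37.1

λ ≈ 37.1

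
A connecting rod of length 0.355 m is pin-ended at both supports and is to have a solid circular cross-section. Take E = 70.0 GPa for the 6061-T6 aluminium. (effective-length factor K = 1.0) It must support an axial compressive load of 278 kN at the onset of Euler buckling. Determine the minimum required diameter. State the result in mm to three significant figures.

L_e = K·L = 1 × 0.355 = 0.3550 m
Required I = P_cr·L_e²/(π²E) = 2.780×10^5 × 0.3550² / (π² × 7.00×10^10) = 5.071×10^-8 m⁴
I_req = 5.071×10^4 mm⁴
Solid circle: I = πd⁴/64  ⇒  d = (64I/π)^(1/4) = (64×5.071×10^4/π)^(1/4) = 31.9 mm

d ≈ 31.9 mm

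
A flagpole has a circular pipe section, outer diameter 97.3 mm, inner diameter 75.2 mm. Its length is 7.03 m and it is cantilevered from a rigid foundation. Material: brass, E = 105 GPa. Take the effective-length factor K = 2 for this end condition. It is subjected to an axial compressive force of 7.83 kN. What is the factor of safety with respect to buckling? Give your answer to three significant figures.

d_o = 97.3 mm, d_i = 75.2 mm
I = π(d_o⁴ − d_i⁴)/64 = π(97.3⁴ − 75.20⁴)/64 = 2.830×10^6 mm⁴
I = 2.830×10^6 mm⁴ = 2.830×10^-6 m⁴
Effective length L_e = K·L = 2 × 7.03 = 14.06 m
P_cr = π²EI / L_e² = π² × 105×10⁹ × 2.830×10^-6 / 14.06² = 1.484×10^4 N
Factor of safety n = P_cr / P = 14.835 / 7.83 = 1.89

n ≈ 1.89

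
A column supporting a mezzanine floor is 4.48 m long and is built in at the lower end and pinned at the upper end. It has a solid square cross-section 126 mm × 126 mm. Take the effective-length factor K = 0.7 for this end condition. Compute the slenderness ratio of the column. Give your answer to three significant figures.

λ ≈ 86.2

For a square r = a/√12 = 126/√12 = 36.37 mm
L_e = K·L = 0.7 × 4.48 m = 3.136 m = 3136.0 mm
λ = L_e / r_min = 3136.0 / 36.37 = 86.2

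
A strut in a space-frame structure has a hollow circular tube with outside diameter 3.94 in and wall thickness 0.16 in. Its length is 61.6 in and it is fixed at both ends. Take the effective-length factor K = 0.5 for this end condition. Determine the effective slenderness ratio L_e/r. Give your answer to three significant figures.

λ ≈ 23.0

Inner diameter d_i = 3.94 − 2×0.16 = 3.620 in
I = π(d_o⁴ − d_i⁴)/64 = π(3.94⁴ − 3.620⁴)/64 = 3.400 in⁴
A = 1.900 in²;  r_min = √(I/A) = √(3.400/1.900) = 1.338 in
L_e = K·L = 0.5 × 61.6 = 30.80 in
λ = L_e / r_min = 30.800 / 1.338 = 23.0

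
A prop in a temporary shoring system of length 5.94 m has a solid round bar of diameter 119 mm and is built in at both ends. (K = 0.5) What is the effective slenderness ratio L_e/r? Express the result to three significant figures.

For a solid circle r = d/4 = 119/4 = 29.75 mm
L_e = K·L = 0.5 × 5.94 m = 2.970 m = 2970.0 mm
λ = L_e / r_min = 2970.0 / 29.75 = 99.8

λ ≈ 99.8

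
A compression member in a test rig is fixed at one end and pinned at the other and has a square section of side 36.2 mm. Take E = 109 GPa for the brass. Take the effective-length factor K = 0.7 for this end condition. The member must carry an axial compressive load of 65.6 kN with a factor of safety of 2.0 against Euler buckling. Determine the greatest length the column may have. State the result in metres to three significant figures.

I = a⁴/12 = 36.2⁴/12 = 1.431×10^5 mm⁴
I = 1.431×10^-7 m⁴
Required critical load P_cr = n·P = 2.0 × 65.6 = 131.2 kN = 1.312×10^5 N
From P_cr = π²EI/(K·L)²:  L = (1/K)·√(π²EI/P_cr) = (1/0.7)·√(π²×1.09×10^11×1.431×10^-7/1.312×10^5)
L = 1.55 m

L_max ≈ 1.55 m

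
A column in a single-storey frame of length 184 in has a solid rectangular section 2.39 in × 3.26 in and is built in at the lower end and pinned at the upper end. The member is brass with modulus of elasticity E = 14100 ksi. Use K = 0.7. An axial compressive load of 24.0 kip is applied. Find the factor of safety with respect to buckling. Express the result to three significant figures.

n ≈ 1.30

Buckling occurs about the weak axis: I_min = h·b³/12 with b = 2.39 in (the shorter side).
I_min = 3.26×2.39³/12 = 3.709 in⁴
Effective length L_e = K·L = 0.7 × 184 = 128.8 in
P_cr = π²EI / L_e² = π² × 14100×10³ × 3.709 / 128.8² = 3.111×10^4 lb
Factor of safety n = P_cr / P = 31.111 / 24.0 = 1.30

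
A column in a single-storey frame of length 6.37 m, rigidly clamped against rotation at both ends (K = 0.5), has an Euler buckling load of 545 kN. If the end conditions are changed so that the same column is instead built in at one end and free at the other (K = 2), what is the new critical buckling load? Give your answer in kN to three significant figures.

P_cr ≈ 34.1 kN

P_cr ∝ 1/K², so P_cr,new = P_cr,old × (K_old/K_new)² = 545 × (0.5/2)²
= 545 × 0.06250 = 34.1 kN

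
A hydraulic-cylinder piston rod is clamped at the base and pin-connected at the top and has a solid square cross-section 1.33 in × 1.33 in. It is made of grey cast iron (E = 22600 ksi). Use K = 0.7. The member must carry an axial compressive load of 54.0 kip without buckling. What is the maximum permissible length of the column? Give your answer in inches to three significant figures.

I = a⁴/12 = 1.33⁴/12 = 0.2608 in⁴
At the buckling limit P_cr = P = 5.400×10^4 lb
From P_cr = π²EI/(K·L)²:  L = (1/K)·√(π²EI/P_cr) = (1/0.7)·√(π²×2.26×10^7×0.2608/5.400×10^4)
L = 46.9 in

L_max ≈ 46.9 in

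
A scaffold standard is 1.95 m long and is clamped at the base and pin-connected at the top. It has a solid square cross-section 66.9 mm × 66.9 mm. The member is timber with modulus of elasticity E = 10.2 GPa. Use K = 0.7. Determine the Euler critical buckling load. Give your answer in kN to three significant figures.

P_cr ≈ 90.2 kN

I = a⁴/12 = 66.9⁴/12 = 1.669×10^6 mm⁴
I = 1.669×10^6 mm⁴ = 1.669×10^-6 m⁴
Effective length L_e = K·L = 0.7 × 1.95 = 1.365 m
P_cr = π²EI / L_e² = π² × 10.2×10⁹ × 1.669×10^-6 / 1.365² = 9.019×10^4 N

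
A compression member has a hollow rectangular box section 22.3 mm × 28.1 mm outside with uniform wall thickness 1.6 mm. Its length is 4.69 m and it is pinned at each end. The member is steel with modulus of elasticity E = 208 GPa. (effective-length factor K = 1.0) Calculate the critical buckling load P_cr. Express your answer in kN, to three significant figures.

P_cr ≈ 1.07 kN

Inner dimensions: h_i = 28.1 − 2×1.6 = 24.90 mm, b_i = 22.3 − 2×1.6 = 19.10 mm
Weak-axis I_min = (h_o·b_o³ − h_i·b_i³)/12 with b_o = 22.3, b_i = 19.10 mm (shorter outer/inner sides).
I_min = (28.1×22.3³ − 24.90×19.10³)/12 = 1.151×10^4 mm⁴
I = 1.151×10^4 mm⁴ = 1.151×10^-8 m⁴
Effective length L_e = K·L = 1 × 4.69 = 4.690 m
P_cr = π²EI / L_e² = π² × 208×10⁹ × 1.151×10^-8 / 4.690² = 1.074×10^3 N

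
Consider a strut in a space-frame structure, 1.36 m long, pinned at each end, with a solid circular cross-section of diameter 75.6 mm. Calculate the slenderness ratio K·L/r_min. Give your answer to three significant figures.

λ ≈ 72.0

For a solid circle r = d/4 = 75.6/4 = 18.90 mm
L_e = K·L = 1 × 1.36 m = 1.360 m = 1360.0 mm
λ = L_e / r_min = 1360.0 / 18.90 = 72.0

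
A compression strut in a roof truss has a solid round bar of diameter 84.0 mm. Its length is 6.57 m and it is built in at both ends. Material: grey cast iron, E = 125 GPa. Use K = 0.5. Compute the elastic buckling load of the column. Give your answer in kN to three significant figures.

I = πd⁴/64 = π×84.0⁴/64 = 2.444×10^6 mm⁴
I = 2.444×10^6 mm⁴ = 2.444×10^-6 m⁴
Effective length L_e = K·L = 0.5 × 6.57 = 3.285 m
P_cr = π²EI / L_e² = π² × 125×10⁹ × 2.444×10^-6 / 3.285² = 2.794×10^5 N

P_cr ≈ 279 kN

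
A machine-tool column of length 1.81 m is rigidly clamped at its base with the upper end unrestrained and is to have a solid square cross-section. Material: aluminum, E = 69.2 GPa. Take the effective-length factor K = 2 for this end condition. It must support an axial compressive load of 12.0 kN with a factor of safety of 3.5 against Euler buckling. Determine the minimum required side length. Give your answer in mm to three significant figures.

Required P_cr = n·P = 3.5 × 12.0 = 42.00 kN
L_e = K·L = 2 × 1.81 = 3.620 m
Required I = P_cr·L_e²/(π²E) = 4.200×10^4 × 3.620² / (π² × 6.92×10^10) = 8.059×10^-7 m⁴
I_req = 8.059×10^5 mm⁴
Solid square: I = a⁴/12  ⇒  a = (12I)^(1/4) = (12×8.059×10^5)^(1/4) = 55.8 mm

a ≈ 55.8 mm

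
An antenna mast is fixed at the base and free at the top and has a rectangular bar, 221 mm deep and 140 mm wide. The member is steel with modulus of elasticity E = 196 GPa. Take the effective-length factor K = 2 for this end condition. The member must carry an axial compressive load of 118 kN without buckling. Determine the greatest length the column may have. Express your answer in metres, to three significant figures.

L_max ≈ 14.4 m

Buckling occurs about the weak axis: I_min = h·b³/12 with b = 140 mm (the shorter side).
I_min = 221×140³/12 = 5.054×10^7 mm⁴
I = 5.054×10^-5 m⁴
At the buckling limit P_cr = P = 1.180×10^5 N
From P_cr = π²EI/(K·L)²:  L = (1/K)·√(π²EI/P_cr) = (1/2)·√(π²×1.96×10^11×5.054×10^-5/1.180×10^5)
L = 14.4 m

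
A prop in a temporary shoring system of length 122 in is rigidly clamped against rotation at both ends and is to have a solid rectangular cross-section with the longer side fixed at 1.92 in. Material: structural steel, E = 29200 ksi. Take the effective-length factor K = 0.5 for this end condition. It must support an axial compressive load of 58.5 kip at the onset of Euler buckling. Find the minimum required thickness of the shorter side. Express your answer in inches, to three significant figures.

L_e = K·L = 0.5 × 122 = 61.00 in
Required I = P_cr·L_e²/(π²E) = 5.850×10^4 × 61.00² / (π² × 2.92×10^7) = 0.7553 in⁴
Rectangle, weak axis: I_min = h·b³/12 with h = 1.92 in fixed  ⇒  b = (12I/h)^(1/3) = 1.68 in

b ≈ 1.68 in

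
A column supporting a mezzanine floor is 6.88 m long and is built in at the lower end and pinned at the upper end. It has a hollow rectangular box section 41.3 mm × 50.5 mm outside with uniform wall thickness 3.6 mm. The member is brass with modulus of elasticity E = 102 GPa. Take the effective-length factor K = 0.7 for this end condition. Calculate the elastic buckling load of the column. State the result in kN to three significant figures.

P_cr ≈ 6.66 kN

Inner dimensions: h_i = 50.5 − 2×3.6 = 43.30 mm, b_i = 41.3 − 2×3.6 = 34.10 mm
Weak-axis I_min = (h_o·b_o³ − h_i·b_i³)/12 with b_o = 41.3, b_i = 34.10 mm (shorter outer/inner sides).
I_min = (50.5×41.3³ − 43.30×34.10³)/12 = 1.534×10^5 mm⁴
I = 1.534×10^5 mm⁴ = 1.534×10^-7 m⁴
Effective length L_e = K·L = 0.7 × 6.88 = 4.816 m
P_cr = π²EI / L_e² = π² × 102×10⁹ × 1.534×10^-7 / 4.816² = 6.657×10^3 N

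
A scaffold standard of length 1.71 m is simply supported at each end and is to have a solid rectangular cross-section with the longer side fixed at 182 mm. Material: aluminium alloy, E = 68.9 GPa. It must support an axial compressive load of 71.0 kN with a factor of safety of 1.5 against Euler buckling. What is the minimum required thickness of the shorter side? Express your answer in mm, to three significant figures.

Required P_cr = n·P = 1.5 × 71.0 = 106.5 kN
L_e = K·L = 1 × 1.71 = 1.710 m
Required I = P_cr·L_e²/(π²E) = 1.065×10^5 × 1.710² / (π² × 6.89×10^10) = 4.580×10^-7 m⁴
I_req = 4.580×10^5 mm⁴
Rectangle, weak axis: I_min = h·b³/12 with h = 182 mm fixed  ⇒  b = (12I/h)^(1/3) = 31.1 mm

b ≈ 31.1 mm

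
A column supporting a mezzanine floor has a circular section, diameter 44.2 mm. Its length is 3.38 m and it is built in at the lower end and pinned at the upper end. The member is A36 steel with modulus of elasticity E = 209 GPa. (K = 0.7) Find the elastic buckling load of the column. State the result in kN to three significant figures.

I = πd⁴/64 = π×44.2⁴/64 = 1.874×10^5 mm⁴
I = 1.874×10^5 mm⁴ = 1.874×10^-7 m⁴
Effective length L_e = K·L = 0.7 × 3.38 = 2.366 m
P_cr = π²EI / L_e² = π² × 209×10⁹ × 1.874×10^-7 / 2.366² = 6.904×10^4 N

P_cr ≈ 69.0 kN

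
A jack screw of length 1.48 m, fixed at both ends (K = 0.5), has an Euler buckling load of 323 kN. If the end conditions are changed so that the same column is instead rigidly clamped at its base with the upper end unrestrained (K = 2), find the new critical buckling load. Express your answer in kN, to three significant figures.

P_cr ∝ 1/K², so P_cr,new = P_cr,old × (K_old/K_new)² = 323 × (0.5/2)²
= 323 × 0.06250 = 20.2 kN

P_cr ≈ 20.2 kN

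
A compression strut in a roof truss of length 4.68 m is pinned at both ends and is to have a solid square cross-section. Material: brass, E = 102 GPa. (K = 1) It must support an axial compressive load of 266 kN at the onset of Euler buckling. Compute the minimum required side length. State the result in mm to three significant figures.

L_e = K·L = 1 × 4.68 = 4.680 m
Required I = P_cr·L_e²/(π²E) = 2.660×10^5 × 4.680² / (π² × 1.02×10^11) = 5.787×10^-6 m⁴
I_req = 5.787×10^6 mm⁴
Solid square: I = a⁴/12  ⇒  a = (12I)^(1/4) = (12×5.787×10^6)^(1/4) = 91.3 mm

a ≈ 91.3 mm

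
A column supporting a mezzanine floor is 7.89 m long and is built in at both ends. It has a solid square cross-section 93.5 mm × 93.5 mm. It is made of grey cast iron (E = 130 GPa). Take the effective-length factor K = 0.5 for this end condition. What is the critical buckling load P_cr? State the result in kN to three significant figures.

I = a⁴/12 = 93.5⁴/12 = 6.369×10^6 mm⁴
I = 6.369×10^6 mm⁴ = 6.369×10^-6 m⁴
Effective length L_e = K·L = 0.5 × 7.89 = 3.945 m
P_cr = π²EI / L_e² = π² × 130×10⁹ × 6.369×10^-6 / 3.945² = 5.251×10^5 N

P_cr ≈ 525 kN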